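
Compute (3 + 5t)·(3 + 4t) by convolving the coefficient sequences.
Ascending coefficients: a = [3, 5], b = [3, 4]. c[0] = 3×3 = 9; c[1] = 3×4 + 5×3 = 27; c[2] = 5×4 = 20. Result coefficients: [9, 27, 20] → 9 + 27t + 20t^2

9 + 27t + 20t^2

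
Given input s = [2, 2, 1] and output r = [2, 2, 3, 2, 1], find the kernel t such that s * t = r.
Output length 5 = len(s) + len(t) - 1 ⇒ len(t) = 3. Solve t forward using t[k] = (r[k] - Σ_{i≥1} s[i]·t[k-i]) / s[0]: t[0] = r[0] / s[0] = 2 / 2 = 1; t[1] = (r[1] - 2×1) / s[0] = (2 - 2×1) / 2 = 0; t[2] = (r[2] - 2×0 - 1×1) / s[0] = (3 - 2×0 - 1×1) / 2 = 1. So t = [1, 0, 1]. Forward-check [2, 2, 1] * [1, 0, 1]: r[0] = 2×1 = 2; r[1] = 2×0 + 2×1 = 2; r[2] = 2×1 + 2×0 + 1×1 = 3; r[3] = 2×1 + 1×0 = 2; r[4] = 1×1 = 1 → [2, 2, 3, 2, 1] ✓

[1, 0, 1]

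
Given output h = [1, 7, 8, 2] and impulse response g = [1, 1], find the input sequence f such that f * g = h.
Deconvolve h=[1, 7, 8, 2] by g=[1, 1]. Since g[0]=1, solve forward: f[0] = h[0] / 1 = 1; f[1] = (h[1] - 1×1) / 1 = 6; f[2] = (h[2] - 6×1) / 1 = 2. So f = [1, 6, 2]. Check by forward convolution: h[0] = 1×1 = 1; h[1] = 1×1 + 6×1 = 7; h[2] = 6×1 + 2×1 = 8; h[3] = 2×1 = 2

[1, 6, 2]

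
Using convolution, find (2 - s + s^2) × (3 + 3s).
Ascending coefficients: a = [2, -1, 1], b = [3, 3]. c[0] = 2×3 = 6; c[1] = 2×3 + -1×3 = 3; c[2] = -1×3 + 1×3 = 0; c[3] = 1×3 = 3. Result coefficients: [6, 3, 0, 3] → 6 + 3s + 3s^3

6 + 3s + 3s^3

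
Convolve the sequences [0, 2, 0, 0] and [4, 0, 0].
y[0] = 0×4 = 0; y[1] = 0×0 + 2×4 = 8; y[2] = 0×0 + 2×0 + 0×4 = 0; y[3] = 2×0 + 0×0 + 0×4 = 0; y[4] = 0×0 + 0×0 = 0; y[5] = 0×0 = 0

[0, 8, 0, 0, 0, 0]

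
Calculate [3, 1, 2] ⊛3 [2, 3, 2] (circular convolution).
Use y[k] = Σ_j x[j]·h[(k-j) mod 3]. y[0] = 3×2 + 1×2 + 2×3 = 14; y[1] = 3×3 + 1×2 + 2×2 = 15; y[2] = 3×2 + 1×3 + 2×2 = 13. Result: [14, 15, 13]

[14, 15, 13]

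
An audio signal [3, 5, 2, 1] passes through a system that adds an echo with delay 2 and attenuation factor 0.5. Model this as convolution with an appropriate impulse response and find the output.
Direct-path + delayed-attenuated-path model → impulse response h = [1, 0, 0.5] (1 at lag 0, 0.5 at lag 2). Output y[n] = x[n] + 0.5·x[n - 2] (with x[n] = 0 outside 0..3): y[0] = 3 + 0.5×0 = 3; y[1] = 5 + 0.5×0 = 5; y[2] = 2 + 0.5×3 = 3.5; y[3] = 1 + 0.5×5 = 3.5; y[4] = 0 + 0.5×2 = 1.0; y[5] = 0 + 0.5×1 = 0.5. So y = [3, 5, 3.5, 3.5, 1.0, 0.5]

[3, 5, 3.5, 3.5, 1.0, 0.5]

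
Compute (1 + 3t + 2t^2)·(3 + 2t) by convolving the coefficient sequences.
Ascending coefficients: a = [1, 3, 2], b = [3, 2]. c[0] = 1×3 = 3; c[1] = 1×2 + 3×3 = 11; c[2] = 3×2 + 2×3 = 12; c[3] = 2×2 = 4. Result coefficients: [3, 11, 12, 4] → 3 + 11t + 12t^2 + 4t^3

3 + 11t + 12t^2 + 4t^3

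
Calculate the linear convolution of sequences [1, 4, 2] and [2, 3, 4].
y[0] = 1×2 = 2; y[1] = 1×3 + 4×2 = 11; y[2] = 1×4 + 4×3 + 2×2 = 20; y[3] = 4×4 + 2×3 = 22; y[4] = 2×4 = 8

[2, 11, 20, 22, 8]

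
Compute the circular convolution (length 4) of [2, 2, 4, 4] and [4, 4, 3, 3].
Use y[k] = Σ_j s[j]·t[(k-j) mod 4]. y[0] = 2×4 + 2×3 + 4×3 + 4×4 = 42; y[1] = 2×4 + 2×4 + 4×3 + 4×3 = 40; y[2] = 2×3 + 2×4 + 4×4 + 4×3 = 42; y[3] = 2×3 + 2×3 + 4×4 + 4×4 = 44. Result: [42, 40, 42, 44]

[42, 40, 42, 44]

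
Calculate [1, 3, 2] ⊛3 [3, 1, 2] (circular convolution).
Use y[k] = Σ_j f[j]·g[(k-j) mod 3]. y[0] = 1×3 + 3×2 + 2×1 = 11; y[1] = 1×1 + 3×3 + 2×2 = 14; y[2] = 1×2 + 3×1 + 2×3 = 11. Result: [11, 14, 11]

[11, 14, 11]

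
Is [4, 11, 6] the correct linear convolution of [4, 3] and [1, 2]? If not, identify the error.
Recompute linear convolution of [4, 3] and [1, 2]: y[0] = 4×1 = 4; y[1] = 4×2 + 3×1 = 11; y[2] = 3×2 = 6 → [4, 11, 6]. Given [4, 11, 6] matches, so answer: Yes

Yes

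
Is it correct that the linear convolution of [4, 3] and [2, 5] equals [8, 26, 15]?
Recompute linear convolution of [4, 3] and [2, 5]: y[0] = 4×2 = 8; y[1] = 4×5 + 3×2 = 26; y[2] = 3×5 = 15 → [8, 26, 15]. Given [8, 26, 15] matches, so answer: Yes

Yes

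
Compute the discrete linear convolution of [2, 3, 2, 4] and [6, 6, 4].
y[0] = 2×6 = 12; y[1] = 2×6 + 3×6 = 30; y[2] = 2×4 + 3×6 + 2×6 = 38; y[3] = 3×4 + 2×6 + 4×6 = 48; y[4] = 2×4 + 4×6 = 32; y[5] = 4×4 = 16

[12, 30, 38, 48, 32, 16]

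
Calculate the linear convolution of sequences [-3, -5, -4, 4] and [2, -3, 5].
y[0] = -3×2 = -6; y[1] = -3×-3 + -5×2 = -1; y[2] = -3×5 + -5×-3 + -4×2 = -8; y[3] = -5×5 + -4×-3 + 4×2 = -5; y[4] = -4×5 + 4×-3 = -32; y[5] = 4×5 = 20

[-6, -1, -8, -5, -32, 20]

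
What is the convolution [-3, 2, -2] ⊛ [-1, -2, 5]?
y[0] = -3×-1 = 3; y[1] = -3×-2 + 2×-1 = 4; y[2] = -3×5 + 2×-2 + -2×-1 = -17; y[3] = 2×5 + -2×-2 = 14; y[4] = -2×5 = -10

[3, 4, -17, 14, -10]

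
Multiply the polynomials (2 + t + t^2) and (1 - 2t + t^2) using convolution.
Ascending coefficients: a = [2, 1, 1], b = [1, -2, 1]. c[0] = 2×1 = 2; c[1] = 2×-2 + 1×1 = -3; c[2] = 2×1 + 1×-2 + 1×1 = 1; c[3] = 1×1 + 1×-2 = -1; c[4] = 1×1 = 1. Result coefficients: [2, -3, 1, -1, 1] → 2 - 3t + t^2 - t^3 + t^4

2 - 3t + t^2 - t^3 + t^4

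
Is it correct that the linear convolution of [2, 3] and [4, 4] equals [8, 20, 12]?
Recompute linear convolution of [2, 3] and [4, 4]: y[0] = 2×4 = 8; y[1] = 2×4 + 3×4 = 20; y[2] = 3×4 = 12 → [8, 20, 12]. Given [8, 20, 12] matches, so answer: Yes

Yes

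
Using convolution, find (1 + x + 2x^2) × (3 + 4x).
Ascending coefficients: a = [1, 1, 2], b = [3, 4]. c[0] = 1×3 = 3; c[1] = 1×4 + 1×3 = 7; c[2] = 1×4 + 2×3 = 10; c[3] = 2×4 = 8. Result coefficients: [3, 7, 10, 8] → 3 + 7x + 10x^2 + 8x^3

3 + 7x + 10x^2 + 8x^3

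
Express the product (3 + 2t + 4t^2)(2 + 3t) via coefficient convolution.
Ascending coefficients: a = [3, 2, 4], b = [2, 3]. c[0] = 3×2 = 6; c[1] = 3×3 + 2×2 = 13; c[2] = 2×3 + 4×2 = 14; c[3] = 4×3 = 12. Result coefficients: [6, 13, 14, 12] → 6 + 13t + 14t^2 + 12t^3

6 + 13t + 14t^2 + 12t^3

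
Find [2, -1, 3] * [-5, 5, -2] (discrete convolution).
y[0] = 2×-5 = -10; y[1] = 2×5 + -1×-5 = 15; y[2] = 2×-2 + -1×5 + 3×-5 = -24; y[3] = -1×-2 + 3×5 = 17; y[4] = 3×-2 = -6

[-10, 15, -24, 17, -6]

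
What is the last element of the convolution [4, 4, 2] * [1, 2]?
Use y[k] = Σ_i a[i]·b[k-i] at k=3. y[3] = 2×2 = 4

4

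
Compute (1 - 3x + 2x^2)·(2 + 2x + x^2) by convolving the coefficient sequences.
Ascending coefficients: a = [1, -3, 2], b = [2, 2, 1]. c[0] = 1×2 = 2; c[1] = 1×2 + -3×2 = -4; c[2] = 1×1 + -3×2 + 2×2 = -1; c[3] = -3×1 + 2×2 = 1; c[4] = 2×1 = 2. Result coefficients: [2, -4, -1, 1, 2] → 2 - 4x - x^2 + x^3 + 2x^4

2 - 4x - x^2 + x^3 + 2x^4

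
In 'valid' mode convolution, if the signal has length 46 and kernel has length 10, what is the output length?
'Valid' mode counts only positions where the kernel fully overlaps the signal: m - n + 1 = 46 - 10 + 1 = 37

37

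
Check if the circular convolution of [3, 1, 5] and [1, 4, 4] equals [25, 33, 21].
Recompute circular convolution of [3, 1, 5] and [1, 4, 4]: y[0] = 3×1 + 1×4 + 5×4 = 27; y[1] = 3×4 + 1×1 + 5×4 = 33; y[2] = 3×4 + 1×4 + 5×1 = 21 → [27, 33, 21]. Compare to given [25, 33, 21]: they differ at index 0: given 25, correct 27, so answer: No

No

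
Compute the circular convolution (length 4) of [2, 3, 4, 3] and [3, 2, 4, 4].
Use y[k] = Σ_j a[j]·b[(k-j) mod 4]. y[0] = 2×3 + 3×4 + 4×4 + 3×2 = 40; y[1] = 2×2 + 3×3 + 4×4 + 3×4 = 41; y[2] = 2×4 + 3×2 + 4×3 + 3×4 = 38; y[3] = 2×4 + 3×4 + 4×2 + 3×3 = 37. Result: [40, 41, 38, 37]

[40, 41, 38, 37]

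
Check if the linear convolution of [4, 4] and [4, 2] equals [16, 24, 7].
Recompute linear convolution of [4, 4] and [4, 2]: y[0] = 4×4 = 16; y[1] = 4×2 + 4×4 = 24; y[2] = 4×2 = 8 → [16, 24, 8]. Compare to given [16, 24, 7]: they differ at index 2: given 7, correct 8, so answer: No

No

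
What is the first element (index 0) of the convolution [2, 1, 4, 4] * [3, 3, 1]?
Use y[k] = Σ_i a[i]·b[k-i] at k=0. y[0] = 2×3 = 6

6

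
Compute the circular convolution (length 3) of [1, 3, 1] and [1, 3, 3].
Use y[k] = Σ_j f[j]·g[(k-j) mod 3]. y[0] = 1×1 + 3×3 + 1×3 = 13; y[1] = 1×3 + 3×1 + 1×3 = 9; y[2] = 1×3 + 3×3 + 1×1 = 13. Result: [13, 9, 13]

[13, 9, 13]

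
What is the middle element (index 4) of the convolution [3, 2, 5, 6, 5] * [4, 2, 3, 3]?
Use y[k] = Σ_i a[i]·b[k-i] at k=4. y[4] = 2×3 + 5×3 + 6×2 + 5×4 = 53

53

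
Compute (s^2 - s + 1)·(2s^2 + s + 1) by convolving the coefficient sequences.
Ascending coefficients: a = [1, -1, 1], b = [1, 1, 2]. c[0] = 1×1 = 1; c[1] = 1×1 + -1×1 = 0; c[2] = 1×2 + -1×1 + 1×1 = 2; c[3] = -1×2 + 1×1 = -1; c[4] = 1×2 = 2. Result coefficients: [1, 0, 2, -1, 2] → 2s^4 - s^3 + 2s^2 + 1

2s^4 - s^3 + 2s^2 + 1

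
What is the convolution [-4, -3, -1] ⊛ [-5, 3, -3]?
y[0] = -4×-5 = 20; y[1] = -4×3 + -3×-5 = 3; y[2] = -4×-3 + -3×3 + -1×-5 = 8; y[3] = -3×-3 + -1×3 = 6; y[4] = -1×-3 = 3

[20, 3, 8, 6, 3]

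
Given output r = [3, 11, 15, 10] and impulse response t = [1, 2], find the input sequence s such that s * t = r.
Deconvolve r=[3, 11, 15, 10] by t=[1, 2]. Since t[0]=1, solve forward: s[0] = r[0] / 1 = 3; s[1] = (r[1] - 3×2) / 1 = 5; s[2] = (r[2] - 5×2) / 1 = 5. So s = [3, 5, 5]. Check by forward convolution: r[0] = 3×1 = 3; r[1] = 3×2 + 5×1 = 11; r[2] = 5×2 + 5×1 = 15; r[3] = 5×2 = 10

[3, 5, 5]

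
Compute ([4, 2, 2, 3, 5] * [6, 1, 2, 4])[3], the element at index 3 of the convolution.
Use y[k] = Σ_i a[i]·b[k-i] at k=3. y[3] = 4×4 + 2×2 + 2×1 + 3×6 = 40

40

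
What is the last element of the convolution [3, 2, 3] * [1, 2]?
Use y[k] = Σ_i a[i]·b[k-i] at k=3. y[3] = 3×2 = 6

6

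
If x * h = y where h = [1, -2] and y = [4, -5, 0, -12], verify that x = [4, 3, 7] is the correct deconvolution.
Forward-compute [4, 3, 7] * [1, -2]: y[0] = 4×1 = 4; y[1] = 4×-2 + 3×1 = -5; y[2] = 3×-2 + 7×1 = 1; y[3] = 7×-2 = -14 → [4, -5, 1, -14]. Does not match given y = [4, -5, 0, -12].

Not verified. [4, 3, 7] * [1, -2] = [4, -5, 1, -14], which differs from [4, -5, 0, -12] at index 2.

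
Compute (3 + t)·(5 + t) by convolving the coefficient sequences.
Ascending coefficients: a = [3, 1], b = [5, 1]. c[0] = 3×5 = 15; c[1] = 3×1 + 1×5 = 8; c[2] = 1×1 = 1. Result coefficients: [15, 8, 1] → 15 + 8t + t^2

15 + 8t + t^2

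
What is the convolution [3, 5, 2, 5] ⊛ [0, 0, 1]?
y[0] = 3×0 = 0; y[1] = 3×0 + 5×0 = 0; y[2] = 3×1 + 5×0 + 2×0 = 3; y[3] = 5×1 + 2×0 + 5×0 = 5; y[4] = 2×1 + 5×0 = 2; y[5] = 5×1 = 5

[0, 0, 3, 5, 2, 5]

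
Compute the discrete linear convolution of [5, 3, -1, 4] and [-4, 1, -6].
y[0] = 5×-4 = -20; y[1] = 5×1 + 3×-4 = -7; y[2] = 5×-6 + 3×1 + -1×-4 = -23; y[3] = 3×-6 + -1×1 + 4×-4 = -35; y[4] = -1×-6 + 4×1 = 10; y[5] = 4×-6 = -24

[-20, -7, -23, -35, 10, -24]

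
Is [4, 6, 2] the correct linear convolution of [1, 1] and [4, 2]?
Recompute linear convolution of [1, 1] and [4, 2]: y[0] = 1×4 = 4; y[1] = 1×2 + 1×4 = 6; y[2] = 1×2 = 2 → [4, 6, 2]. Given [4, 6, 2] matches, so answer: Yes

Yes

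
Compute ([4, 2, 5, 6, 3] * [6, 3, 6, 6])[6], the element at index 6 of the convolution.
Use y[k] = Σ_i a[i]·b[k-i] at k=6. y[6] = 6×6 + 3×6 = 54

54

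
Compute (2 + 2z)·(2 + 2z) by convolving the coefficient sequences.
Ascending coefficients: a = [2, 2], b = [2, 2]. c[0] = 2×2 = 4; c[1] = 2×2 + 2×2 = 8; c[2] = 2×2 = 4. Result coefficients: [4, 8, 4] → 4 + 8z + 4z^2

4 + 8z + 4z^2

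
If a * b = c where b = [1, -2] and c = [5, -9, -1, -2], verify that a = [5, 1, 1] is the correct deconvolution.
Forward-compute [5, 1, 1] * [1, -2]: c[0] = 5×1 = 5; c[1] = 5×-2 + 1×1 = -9; c[2] = 1×-2 + 1×1 = -1; c[3] = 1×-2 = -2 → [5, -9, -1, -2]. Matches given c = [5, -9, -1, -2], so verified.

Verified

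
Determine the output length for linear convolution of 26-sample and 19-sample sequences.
Linear/full convolution length: m + n - 1 = 26 + 19 - 1 = 44

44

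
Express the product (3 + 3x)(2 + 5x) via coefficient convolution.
Ascending coefficients: a = [3, 3], b = [2, 5]. c[0] = 3×2 = 6; c[1] = 3×5 + 3×2 = 21; c[2] = 3×5 = 15. Result coefficients: [6, 21, 15] → 6 + 21x + 15x^2

6 + 21x + 15x^2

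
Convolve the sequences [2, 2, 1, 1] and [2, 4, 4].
y[0] = 2×2 = 4; y[1] = 2×4 + 2×2 = 12; y[2] = 2×4 + 2×4 + 1×2 = 18; y[3] = 2×4 + 1×4 + 1×2 = 14; y[4] = 1×4 + 1×4 = 8; y[5] = 1×4 = 4

[4, 12, 18, 14, 8, 4]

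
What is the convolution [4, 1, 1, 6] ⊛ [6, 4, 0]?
y[0] = 4×6 = 24; y[1] = 4×4 + 1×6 = 22; y[2] = 4×0 + 1×4 + 1×6 = 10; y[3] = 1×0 + 1×4 + 6×6 = 40; y[4] = 1×0 + 6×4 = 24; y[5] = 6×0 = 0

[24, 22, 10, 40, 24, 0]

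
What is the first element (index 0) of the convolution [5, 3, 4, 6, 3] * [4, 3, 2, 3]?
Use y[k] = Σ_i a[i]·b[k-i] at k=0. y[0] = 5×4 = 20

20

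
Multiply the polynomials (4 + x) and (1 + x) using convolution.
Ascending coefficients: a = [4, 1], b = [1, 1]. c[0] = 4×1 = 4; c[1] = 4×1 + 1×1 = 5; c[2] = 1×1 = 1. Result coefficients: [4, 5, 1] → 4 + 5x + x^2

4 + 5x + x^2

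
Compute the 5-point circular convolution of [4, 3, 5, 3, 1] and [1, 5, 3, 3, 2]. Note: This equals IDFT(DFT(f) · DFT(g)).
Either evaluate y[k] = Σ_j f[j]·g[(k-j) mod 5] directly, or use IDFT(DFT(f) · DFT(g)). y[0] = 4×1 + 3×2 + 5×3 + 3×3 + 1×5 = 39; y[1] = 4×5 + 3×1 + 5×2 + 3×3 + 1×3 = 45; y[2] = 4×3 + 3×5 + 5×1 + 3×2 + 1×3 = 41; y[3] = 4×3 + 3×3 + 5×5 + 3×1 + 1×2 = 51; y[4] = 4×2 + 3×3 + 5×3 + 3×5 + 1×1 = 48. Result: [39, 45, 41, 51, 48]

[39, 45, 41, 51, 48]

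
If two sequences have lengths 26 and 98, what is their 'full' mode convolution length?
Linear/full convolution length: m + n - 1 = 26 + 98 - 1 = 123

123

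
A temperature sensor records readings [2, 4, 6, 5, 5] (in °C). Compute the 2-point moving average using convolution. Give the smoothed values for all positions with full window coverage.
2-point moving average kernel = [1, 1]. Apply in 'valid' mode (full window coverage): avg[0] = (2 + 4) / 2 = 3.0; avg[1] = (4 + 6) / 2 = 5.0; avg[2] = (6 + 5) / 2 = 5.5; avg[3] = (5 + 5) / 2 = 5.0. Smoothed values: [3.0, 5.0, 5.5, 5.0]

[3.0, 5.0, 5.5, 5.0]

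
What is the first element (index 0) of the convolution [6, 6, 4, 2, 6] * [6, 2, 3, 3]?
Use y[k] = Σ_i a[i]·b[k-i] at k=0. y[0] = 6×6 = 36

36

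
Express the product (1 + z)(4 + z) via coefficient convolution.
Ascending coefficients: a = [1, 1], b = [4, 1]. c[0] = 1×4 = 4; c[1] = 1×1 + 1×4 = 5; c[2] = 1×1 = 1. Result coefficients: [4, 5, 1] → 4 + 5z + z^2

4 + 5z + z^2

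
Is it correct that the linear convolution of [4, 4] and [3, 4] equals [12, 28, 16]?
Recompute linear convolution of [4, 4] and [3, 4]: y[0] = 4×3 = 12; y[1] = 4×4 + 4×3 = 28; y[2] = 4×4 = 16 → [12, 28, 16]. Given [12, 28, 16] matches, so answer: Yes

Yes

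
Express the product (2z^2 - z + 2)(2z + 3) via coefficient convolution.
Ascending coefficients: a = [2, -1, 2], b = [3, 2]. c[0] = 2×3 = 6; c[1] = 2×2 + -1×3 = 1; c[2] = -1×2 + 2×3 = 4; c[3] = 2×2 = 4. Result coefficients: [6, 1, 4, 4] → 4z^3 + 4z^2 + z + 6

4z^3 + 4z^2 + z + 6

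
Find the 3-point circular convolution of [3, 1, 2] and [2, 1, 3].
Use y[k] = Σ_j u[j]·v[(k-j) mod 3]. y[0] = 3×2 + 1×3 + 2×1 = 11; y[1] = 3×1 + 1×2 + 2×3 = 11; y[2] = 3×3 + 1×1 + 2×2 = 14. Result: [11, 11, 14]

[11, 11, 14]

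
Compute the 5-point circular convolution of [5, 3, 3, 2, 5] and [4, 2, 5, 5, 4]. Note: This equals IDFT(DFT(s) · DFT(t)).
Either evaluate y[k] = Σ_j s[j]·t[(k-j) mod 5] directly, or use IDFT(DFT(s) · DFT(t)). y[0] = 5×4 + 3×4 + 3×5 + 2×5 + 5×2 = 67; y[1] = 5×2 + 3×4 + 3×4 + 2×5 + 5×5 = 69; y[2] = 5×5 + 3×2 + 3×4 + 2×4 + 5×5 = 76; y[3] = 5×5 + 3×5 + 3×2 + 2×4 + 5×4 = 74; y[4] = 5×4 + 3×5 + 3×5 + 2×2 + 5×4 = 74. Result: [67, 69, 76, 74, 74]

[67, 69, 76, 74, 74]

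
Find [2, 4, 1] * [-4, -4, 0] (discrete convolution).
y[0] = 2×-4 = -8; y[1] = 2×-4 + 4×-4 = -24; y[2] = 2×0 + 4×-4 + 1×-4 = -20; y[3] = 4×0 + 1×-4 = -4; y[4] = 1×0 = 0

[-8, -24, -20, -4, 0]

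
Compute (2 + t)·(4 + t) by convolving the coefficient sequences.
Ascending coefficients: a = [2, 1], b = [4, 1]. c[0] = 2×4 = 8; c[1] = 2×1 + 1×4 = 6; c[2] = 1×1 = 1. Result coefficients: [8, 6, 1] → 8 + 6t + t^2

8 + 6t + t^2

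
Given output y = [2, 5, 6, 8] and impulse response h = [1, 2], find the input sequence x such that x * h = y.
Deconvolve y=[2, 5, 6, 8] by h=[1, 2]. Since h[0]=1, solve forward: x[0] = y[0] / 1 = 2; x[1] = (y[1] - 2×2) / 1 = 1; x[2] = (y[2] - 1×2) / 1 = 4. So x = [2, 1, 4]. Check by forward convolution: y[0] = 2×1 = 2; y[1] = 2×2 + 1×1 = 5; y[2] = 1×2 + 4×1 = 6; y[3] = 4×2 = 8

[2, 1, 4]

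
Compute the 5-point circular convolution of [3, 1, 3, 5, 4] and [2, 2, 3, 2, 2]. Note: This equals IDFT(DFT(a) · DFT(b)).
Either evaluate y[k] = Σ_j a[j]·b[(k-j) mod 5] directly, or use IDFT(DFT(a) · DFT(b)). y[0] = 3×2 + 1×2 + 3×2 + 5×3 + 4×2 = 37; y[1] = 3×2 + 1×2 + 3×2 + 5×2 + 4×3 = 36; y[2] = 3×3 + 1×2 + 3×2 + 5×2 + 4×2 = 35; y[3] = 3×2 + 1×3 + 3×2 + 5×2 + 4×2 = 33; y[4] = 3×2 + 1×2 + 3×3 + 5×2 + 4×2 = 35. Result: [37, 36, 35, 33, 35]

[37, 36, 35, 33, 35]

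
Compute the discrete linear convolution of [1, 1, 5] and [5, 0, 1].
y[0] = 1×5 = 5; y[1] = 1×0 + 1×5 = 5; y[2] = 1×1 + 1×0 + 5×5 = 26; y[3] = 1×1 + 5×0 = 1; y[4] = 5×1 = 5

[5, 5, 26, 1, 5]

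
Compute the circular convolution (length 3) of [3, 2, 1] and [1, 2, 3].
Use y[k] = Σ_j x[j]·h[(k-j) mod 3]. y[0] = 3×1 + 2×3 + 1×2 = 11; y[1] = 3×2 + 2×1 + 1×3 = 11; y[2] = 3×3 + 2×2 + 1×1 = 14. Result: [11, 11, 14]

[11, 11, 14]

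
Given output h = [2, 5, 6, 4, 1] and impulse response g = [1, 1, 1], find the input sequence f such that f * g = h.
Deconvolve h=[2, 5, 6, 4, 1] by g=[1, 1, 1]. Since g[0]=1, solve forward: f[0] = h[0] / 1 = 2; f[1] = (h[1] - 2×1) / 1 = 3; f[2] = (h[2] - 3×1 - 2×1) / 1 = 1. So f = [2, 3, 1]. Check by forward convolution: h[0] = 2×1 = 2; h[1] = 2×1 + 3×1 = 5; h[2] = 2×1 + 3×1 + 1×1 = 6; h[3] = 3×1 + 1×1 = 4; h[4] = 1×1 = 1

[2, 3, 1]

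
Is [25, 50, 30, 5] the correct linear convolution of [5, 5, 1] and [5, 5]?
Recompute linear convolution of [5, 5, 1] and [5, 5]: y[0] = 5×5 = 25; y[1] = 5×5 + 5×5 = 50; y[2] = 5×5 + 1×5 = 30; y[3] = 1×5 = 5 → [25, 50, 30, 5]. Given [25, 50, 30, 5] matches, so answer: Yes

Yes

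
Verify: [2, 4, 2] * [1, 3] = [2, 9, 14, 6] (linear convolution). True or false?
Recompute linear convolution of [2, 4, 2] and [1, 3]: y[0] = 2×1 = 2; y[1] = 2×3 + 4×1 = 10; y[2] = 4×3 + 2×1 = 14; y[3] = 2×3 = 6 → [2, 10, 14, 6]. Compare to given [2, 9, 14, 6]: they differ at index 1: given 9, correct 10, so answer: No

No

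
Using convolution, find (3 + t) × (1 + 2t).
Ascending coefficients: a = [3, 1], b = [1, 2]. c[0] = 3×1 = 3; c[1] = 3×2 + 1×1 = 7; c[2] = 1×2 = 2. Result coefficients: [3, 7, 2] → 3 + 7t + 2t^2

3 + 7t + 2t^2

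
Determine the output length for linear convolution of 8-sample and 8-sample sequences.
Linear/full convolution length: m + n - 1 = 8 + 8 - 1 = 15

15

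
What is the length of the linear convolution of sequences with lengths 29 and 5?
Linear/full convolution length: m + n - 1 = 29 + 5 - 1 = 33

33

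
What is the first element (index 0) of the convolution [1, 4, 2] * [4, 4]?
Use y[k] = Σ_i a[i]·b[k-i] at k=0. y[0] = 1×4 = 4

4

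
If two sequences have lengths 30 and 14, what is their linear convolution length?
Linear/full convolution length: m + n - 1 = 30 + 14 - 1 = 43

43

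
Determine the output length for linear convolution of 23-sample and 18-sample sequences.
Linear/full convolution length: m + n - 1 = 23 + 18 - 1 = 40

40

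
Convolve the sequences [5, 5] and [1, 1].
y[0] = 5×1 = 5; y[1] = 5×1 + 5×1 = 10; y[2] = 5×1 = 5

[5, 10, 5]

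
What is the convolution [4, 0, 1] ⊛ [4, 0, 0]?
y[0] = 4×4 = 16; y[1] = 4×0 + 0×4 = 0; y[2] = 4×0 + 0×0 + 1×4 = 4; y[3] = 0×0 + 1×0 = 0; y[4] = 1×0 = 0

[16, 0, 4, 0, 0]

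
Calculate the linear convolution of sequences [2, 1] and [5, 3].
y[0] = 2×5 = 10; y[1] = 2×3 + 1×5 = 11; y[2] = 1×3 = 3

[10, 11, 3]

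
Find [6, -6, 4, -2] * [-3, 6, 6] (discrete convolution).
y[0] = 6×-3 = -18; y[1] = 6×6 + -6×-3 = 54; y[2] = 6×6 + -6×6 + 4×-3 = -12; y[3] = -6×6 + 4×6 + -2×-3 = -6; y[4] = 4×6 + -2×6 = 12; y[5] = -2×6 = -12

[-18, 54, -12, -6, 12, -12]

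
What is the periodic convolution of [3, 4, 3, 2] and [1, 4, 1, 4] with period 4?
Use y[k] = Σ_j x[j]·h[(k-j) mod 4]. y[0] = 3×1 + 4×4 + 3×1 + 2×4 = 30; y[1] = 3×4 + 4×1 + 3×4 + 2×1 = 30; y[2] = 3×1 + 4×4 + 3×1 + 2×4 = 30; y[3] = 3×4 + 4×1 + 3×4 + 2×1 = 30. Result: [30, 30, 30, 30]

[30, 30, 30, 30]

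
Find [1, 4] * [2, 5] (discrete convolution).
y[0] = 1×2 = 2; y[1] = 1×5 + 4×2 = 13; y[2] = 4×5 = 20

[2, 13, 20]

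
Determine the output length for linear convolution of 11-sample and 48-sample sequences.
Linear/full convolution length: m + n - 1 = 11 + 48 - 1 = 58

58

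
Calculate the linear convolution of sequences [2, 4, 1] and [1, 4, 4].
y[0] = 2×1 = 2; y[1] = 2×4 + 4×1 = 12; y[2] = 2×4 + 4×4 + 1×1 = 25; y[3] = 4×4 + 1×4 = 20; y[4] = 1×4 = 4

[2, 12, 25, 20, 4]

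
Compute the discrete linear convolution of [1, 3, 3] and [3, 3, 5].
y[0] = 1×3 = 3; y[1] = 1×3 + 3×3 = 12; y[2] = 1×5 + 3×3 + 3×3 = 23; y[3] = 3×5 + 3×3 = 24; y[4] = 3×5 = 15

[3, 12, 23, 24, 15]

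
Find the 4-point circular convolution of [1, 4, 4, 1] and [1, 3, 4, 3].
Use y[k] = Σ_j a[j]·b[(k-j) mod 4]. y[0] = 1×1 + 4×3 + 4×4 + 1×3 = 32; y[1] = 1×3 + 4×1 + 4×3 + 1×4 = 23; y[2] = 1×4 + 4×3 + 4×1 + 1×3 = 23; y[3] = 1×3 + 4×4 + 4×3 + 1×1 = 32. Result: [32, 23, 23, 32]

[32, 23, 23, 32]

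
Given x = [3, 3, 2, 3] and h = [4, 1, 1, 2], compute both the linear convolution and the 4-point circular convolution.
Linear: y_lin[0] = 3×4 = 12; y_lin[1] = 3×1 + 3×4 = 15; y_lin[2] = 3×1 + 3×1 + 2×4 = 14; y_lin[3] = 3×2 + 3×1 + 2×1 + 3×4 = 23; y_lin[4] = 3×2 + 2×1 + 3×1 = 11; y_lin[5] = 2×2 + 3×1 = 7; y_lin[6] = 3×2 = 6 → [12, 15, 14, 23, 11, 7, 6]. Circular (length 4): y[0] = 3×4 + 3×2 + 2×1 + 3×1 = 23; y[1] = 3×1 + 3×4 + 2×2 + 3×1 = 22; y[2] = 3×1 + 3×1 + 2×4 + 3×2 = 20; y[3] = 3×2 + 3×1 + 2×1 + 3×4 = 23 → [23, 22, 20, 23]

Linear: [12, 15, 14, 23, 11, 7, 6], Circular: [23, 22, 20, 23]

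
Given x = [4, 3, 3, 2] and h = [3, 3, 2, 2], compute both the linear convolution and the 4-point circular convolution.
Linear: y_lin[0] = 4×3 = 12; y_lin[1] = 4×3 + 3×3 = 21; y_lin[2] = 4×2 + 3×3 + 3×3 = 26; y_lin[3] = 4×2 + 3×2 + 3×3 + 2×3 = 29; y_lin[4] = 3×2 + 3×2 + 2×3 = 18; y_lin[5] = 3×2 + 2×2 = 10; y_lin[6] = 2×2 = 4 → [12, 21, 26, 29, 18, 10, 4]. Circular (length 4): y[0] = 4×3 + 3×2 + 3×2 + 2×3 = 30; y[1] = 4×3 + 3×3 + 3×2 + 2×2 = 31; y[2] = 4×2 + 3×3 + 3×3 + 2×2 = 30; y[3] = 4×2 + 3×2 + 3×3 + 2×3 = 29 → [30, 31, 30, 29]

Linear: [12, 21, 26, 29, 18, 10, 4], Circular: [30, 31, 30, 29]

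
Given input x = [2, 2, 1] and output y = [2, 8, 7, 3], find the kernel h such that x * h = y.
Output length 4 = len(x) + len(h) - 1 ⇒ len(h) = 2. Solve h forward using h[k] = (y[k] - Σ_{i≥1} x[i]·h[k-i]) / x[0]: h[0] = y[0] / x[0] = 2 / 2 = 1; h[1] = (y[1] - 2×1) / x[0] = (8 - 2×1) / 2 = 3. So h = [1, 3]. Forward-check [2, 2, 1] * [1, 3]: y[0] = 2×1 = 2; y[1] = 2×3 + 2×1 = 8; y[2] = 2×3 + 1×1 = 7; y[3] = 1×3 = 3 → [2, 8, 7, 3] ✓

[1, 3]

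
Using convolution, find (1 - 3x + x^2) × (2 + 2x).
Ascending coefficients: a = [1, -3, 1], b = [2, 2]. c[0] = 1×2 = 2; c[1] = 1×2 + -3×2 = -4; c[2] = -3×2 + 1×2 = -4; c[3] = 1×2 = 2. Result coefficients: [2, -4, -4, 2] → 2 - 4x - 4x^2 + 2x^3

2 - 4x - 4x^2 + 2x^3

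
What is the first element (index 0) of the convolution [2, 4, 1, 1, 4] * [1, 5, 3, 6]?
Use y[k] = Σ_i a[i]·b[k-i] at k=0. y[0] = 2×1 = 2

2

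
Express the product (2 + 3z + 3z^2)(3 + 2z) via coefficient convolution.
Ascending coefficients: a = [2, 3, 3], b = [3, 2]. c[0] = 2×3 = 6; c[1] = 2×2 + 3×3 = 13; c[2] = 3×2 + 3×3 = 15; c[3] = 3×2 = 6. Result coefficients: [6, 13, 15, 6] → 6 + 13z + 15z^2 + 6z^3

6 + 13z + 15z^2 + 6z^3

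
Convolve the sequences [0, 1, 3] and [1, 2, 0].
y[0] = 0×1 = 0; y[1] = 0×2 + 1×1 = 1; y[2] = 0×0 + 1×2 + 3×1 = 5; y[3] = 1×0 + 3×2 = 6; y[4] = 3×0 = 0

[0, 1, 5, 6, 0]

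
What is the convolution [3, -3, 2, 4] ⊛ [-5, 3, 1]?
y[0] = 3×-5 = -15; y[1] = 3×3 + -3×-5 = 24; y[2] = 3×1 + -3×3 + 2×-5 = -16; y[3] = -3×1 + 2×3 + 4×-5 = -17; y[4] = 2×1 + 4×3 = 14; y[5] = 4×1 = 4

[-15, 24, -16, -17, 14, 4]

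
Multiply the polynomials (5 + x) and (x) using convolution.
Ascending coefficients: a = [5, 1], b = [0, 1]. c[0] = 5×0 = 0; c[1] = 5×1 + 1×0 = 5; c[2] = 1×1 = 1. Result coefficients: [0, 5, 1] → 5x + x^2

5x + x^2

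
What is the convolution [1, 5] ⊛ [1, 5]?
y[0] = 1×1 = 1; y[1] = 1×5 + 5×1 = 10; y[2] = 5×5 = 25

[1, 10, 25]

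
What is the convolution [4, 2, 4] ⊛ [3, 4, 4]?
y[0] = 4×3 = 12; y[1] = 4×4 + 2×3 = 22; y[2] = 4×4 + 2×4 + 4×3 = 36; y[3] = 2×4 + 4×4 = 24; y[4] = 4×4 = 16

[12, 22, 36, 24, 16]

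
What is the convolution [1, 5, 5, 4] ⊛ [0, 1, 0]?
y[0] = 1×0 = 0; y[1] = 1×1 + 5×0 = 1; y[2] = 1×0 + 5×1 + 5×0 = 5; y[3] = 5×0 + 5×1 + 4×0 = 5; y[4] = 5×0 + 4×1 = 4; y[5] = 4×0 = 0

[0, 1, 5, 5, 4, 0]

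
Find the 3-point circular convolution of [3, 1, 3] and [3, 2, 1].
Use y[k] = Σ_j u[j]·v[(k-j) mod 3]. y[0] = 3×3 + 1×1 + 3×2 = 16; y[1] = 3×2 + 1×3 + 3×1 = 12; y[2] = 3×1 + 1×2 + 3×3 = 14. Result: [16, 12, 14]

[16, 12, 14]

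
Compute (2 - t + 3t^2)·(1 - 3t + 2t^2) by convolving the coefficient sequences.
Ascending coefficients: a = [2, -1, 3], b = [1, -3, 2]. c[0] = 2×1 = 2; c[1] = 2×-3 + -1×1 = -7; c[2] = 2×2 + -1×-3 + 3×1 = 10; c[3] = -1×2 + 3×-3 = -11; c[4] = 3×2 = 6. Result coefficients: [2, -7, 10, -11, 6] → 2 - 7t + 10t^2 - 11t^3 + 6t^4

2 - 7t + 10t^2 - 11t^3 + 6t^4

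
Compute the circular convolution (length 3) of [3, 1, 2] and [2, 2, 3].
Use y[k] = Σ_j x[j]·h[(k-j) mod 3]. y[0] = 3×2 + 1×3 + 2×2 = 13; y[1] = 3×2 + 1×2 + 2×3 = 14; y[2] = 3×3 + 1×2 + 2×2 = 15. Result: [13, 14, 15]

[13, 14, 15]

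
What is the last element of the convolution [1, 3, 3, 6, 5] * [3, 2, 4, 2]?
Use y[k] = Σ_i a[i]·b[k-i] at k=7. y[7] = 5×2 = 10

10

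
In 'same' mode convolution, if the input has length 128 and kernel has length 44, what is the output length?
'Same' mode returns an output with the same length as the input: 128

128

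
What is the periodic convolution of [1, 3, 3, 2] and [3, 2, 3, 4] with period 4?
Use y[k] = Σ_j f[j]·g[(k-j) mod 4]. y[0] = 1×3 + 3×4 + 3×3 + 2×2 = 28; y[1] = 1×2 + 3×3 + 3×4 + 2×3 = 29; y[2] = 1×3 + 3×2 + 3×3 + 2×4 = 26; y[3] = 1×4 + 3×3 + 3×2 + 2×3 = 25. Result: [28, 29, 26, 25]

[28, 29, 26, 25]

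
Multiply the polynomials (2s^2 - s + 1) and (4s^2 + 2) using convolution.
Ascending coefficients: a = [1, -1, 2], b = [2, 0, 4]. c[0] = 1×2 = 2; c[1] = 1×0 + -1×2 = -2; c[2] = 1×4 + -1×0 + 2×2 = 8; c[3] = -1×4 + 2×0 = -4; c[4] = 2×4 = 8. Result coefficients: [2, -2, 8, -4, 8] → 8s^4 - 4s^3 + 8s^2 - 2s + 2

8s^4 - 4s^3 + 8s^2 - 2s + 2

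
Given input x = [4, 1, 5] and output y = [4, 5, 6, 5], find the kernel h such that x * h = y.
Output length 4 = len(x) + len(h) - 1 ⇒ len(h) = 2. Solve h forward using h[k] = (y[k] - Σ_{i≥1} x[i]·h[k-i]) / x[0]: h[0] = y[0] / x[0] = 4 / 4 = 1; h[1] = (y[1] - 1×1) / x[0] = (5 - 1×1) / 4 = 1. So h = [1, 1]. Forward-check [4, 1, 5] * [1, 1]: y[0] = 4×1 = 4; y[1] = 4×1 + 1×1 = 5; y[2] = 1×1 + 5×1 = 6; y[3] = 5×1 = 5 → [4, 5, 6, 5] ✓

[1, 1]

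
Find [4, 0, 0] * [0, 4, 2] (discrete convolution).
y[0] = 4×0 = 0; y[1] = 4×4 + 0×0 = 16; y[2] = 4×2 + 0×4 + 0×0 = 8; y[3] = 0×2 + 0×4 = 0; y[4] = 0×2 = 0

[0, 16, 8, 0, 0]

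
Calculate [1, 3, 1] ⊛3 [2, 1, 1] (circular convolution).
Use y[k] = Σ_j f[j]·g[(k-j) mod 3]. y[0] = 1×2 + 3×1 + 1×1 = 6; y[1] = 1×1 + 3×2 + 1×1 = 8; y[2] = 1×1 + 3×1 + 1×2 = 6. Result: [6, 8, 6]

[6, 8, 6]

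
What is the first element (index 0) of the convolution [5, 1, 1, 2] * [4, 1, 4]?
Use y[k] = Σ_i a[i]·b[k-i] at k=0. y[0] = 5×4 = 20

20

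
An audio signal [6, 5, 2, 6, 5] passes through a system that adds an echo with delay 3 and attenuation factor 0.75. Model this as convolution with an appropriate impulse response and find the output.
Direct-path + delayed-attenuated-path model → impulse response h = [1, 0, 0, 0.75] (1 at lag 0, 0.75 at lag 3). Output y[n] = x[n] + 0.75·x[n - 3] (with x[n] = 0 outside 0..4): y[0] = 6 + 0.75×0 = 6; y[1] = 5 + 0.75×0 = 5; y[2] = 2 + 0.75×0 = 2; y[3] = 6 + 0.75×6 = 10.5; y[4] = 5 + 0.75×5 = 8.75; y[5] = 0 + 0.75×2 = 1.5; y[6] = 0 + 0.75×6 = 4.5; y[7] = 0 + 0.75×5 = 3.75. So y = [6, 5, 2, 10.5, 8.75, 1.5, 4.5, 3.75]

[6, 5, 2, 10.5, 8.75, 1.5, 4.5, 3.75]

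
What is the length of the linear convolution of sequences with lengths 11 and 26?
Linear/full convolution length: m + n - 1 = 11 + 26 - 1 = 36

36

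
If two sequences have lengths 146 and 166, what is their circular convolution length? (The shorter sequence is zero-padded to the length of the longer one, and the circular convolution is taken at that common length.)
Circular convolution (zero-padding the shorter input) has length max(m, n) = max(146, 166) = 166

166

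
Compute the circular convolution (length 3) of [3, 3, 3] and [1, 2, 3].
Use y[k] = Σ_j u[j]·v[(k-j) mod 3]. y[0] = 3×1 + 3×3 + 3×2 = 18; y[1] = 3×2 + 3×1 + 3×3 = 18; y[2] = 3×3 + 3×2 + 3×1 = 18. Result: [18, 18, 18]

[18, 18, 18]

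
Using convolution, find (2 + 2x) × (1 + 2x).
Ascending coefficients: a = [2, 2], b = [1, 2]. c[0] = 2×1 = 2; c[1] = 2×2 + 2×1 = 6; c[2] = 2×2 = 4. Result coefficients: [2, 6, 4] → 2 + 6x + 4x^2

2 + 6x + 4x^2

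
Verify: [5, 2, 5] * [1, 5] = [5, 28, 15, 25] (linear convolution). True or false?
Recompute linear convolution of [5, 2, 5] and [1, 5]: y[0] = 5×1 = 5; y[1] = 5×5 + 2×1 = 27; y[2] = 2×5 + 5×1 = 15; y[3] = 5×5 = 25 → [5, 27, 15, 25]. Compare to given [5, 28, 15, 25]: they differ at index 1: given 28, correct 27, so answer: No

No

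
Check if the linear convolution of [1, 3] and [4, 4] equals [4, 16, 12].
Recompute linear convolution of [1, 3] and [4, 4]: y[0] = 1×4 = 4; y[1] = 1×4 + 3×4 = 16; y[2] = 3×4 = 12 → [4, 16, 12]. Given [4, 16, 12] matches, so answer: Yes

Yes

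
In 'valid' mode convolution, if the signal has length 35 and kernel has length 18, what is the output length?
'Valid' mode counts only positions where the kernel fully overlaps the signal: m - n + 1 = 35 - 18 + 1 = 18

18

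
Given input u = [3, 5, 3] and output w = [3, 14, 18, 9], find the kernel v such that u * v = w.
Output length 4 = len(u) + len(v) - 1 ⇒ len(v) = 2. Solve v forward using v[k] = (w[k] - Σ_{i≥1} u[i]·v[k-i]) / u[0]: v[0] = w[0] / u[0] = 3 / 3 = 1; v[1] = (w[1] - 5×1) / u[0] = (14 - 5×1) / 3 = 3. So v = [1, 3]. Forward-check [3, 5, 3] * [1, 3]: w[0] = 3×1 = 3; w[1] = 3×3 + 5×1 = 14; w[2] = 5×3 + 3×1 = 18; w[3] = 3×3 = 9 → [3, 14, 18, 9] ✓

[1, 3]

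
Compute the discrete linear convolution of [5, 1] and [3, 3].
y[0] = 5×3 = 15; y[1] = 5×3 + 1×3 = 18; y[2] = 1×3 = 3

[15, 18, 3]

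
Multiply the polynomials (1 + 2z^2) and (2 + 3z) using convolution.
Ascending coefficients: a = [1, 0, 2], b = [2, 3]. c[0] = 1×2 = 2; c[1] = 1×3 + 0×2 = 3; c[2] = 0×3 + 2×2 = 4; c[3] = 2×3 = 6. Result coefficients: [2, 3, 4, 6] → 2 + 3z + 4z^2 + 6z^3

2 + 3z + 4z^2 + 6z^3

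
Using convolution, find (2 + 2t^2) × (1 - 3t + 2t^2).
Ascending coefficients: a = [2, 0, 2], b = [1, -3, 2]. c[0] = 2×1 = 2; c[1] = 2×-3 + 0×1 = -6; c[2] = 2×2 + 0×-3 + 2×1 = 6; c[3] = 0×2 + 2×-3 = -6; c[4] = 2×2 = 4. Result coefficients: [2, -6, 6, -6, 4] → 2 - 6t + 6t^2 - 6t^3 + 4t^4

2 - 6t + 6t^2 - 6t^3 + 4t^4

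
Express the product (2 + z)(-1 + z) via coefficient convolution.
Ascending coefficients: a = [2, 1], b = [-1, 1]. c[0] = 2×-1 = -2; c[1] = 2×1 + 1×-1 = 1; c[2] = 1×1 = 1. Result coefficients: [-2, 1, 1] → -2 + z + z^2

-2 + z + z^2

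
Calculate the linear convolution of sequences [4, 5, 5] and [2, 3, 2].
y[0] = 4×2 = 8; y[1] = 4×3 + 5×2 = 22; y[2] = 4×2 + 5×3 + 5×2 = 33; y[3] = 5×2 + 5×3 = 25; y[4] = 5×2 = 10

[8, 22, 33, 25, 10]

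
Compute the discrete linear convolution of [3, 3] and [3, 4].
y[0] = 3×3 = 9; y[1] = 3×4 + 3×3 = 21; y[2] = 3×4 = 12

[9, 21, 12]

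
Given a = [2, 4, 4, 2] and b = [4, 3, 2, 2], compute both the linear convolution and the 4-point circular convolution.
Linear: y_lin[0] = 2×4 = 8; y_lin[1] = 2×3 + 4×4 = 22; y_lin[2] = 2×2 + 4×3 + 4×4 = 32; y_lin[3] = 2×2 + 4×2 + 4×3 + 2×4 = 32; y_lin[4] = 4×2 + 4×2 + 2×3 = 22; y_lin[5] = 4×2 + 2×2 = 12; y_lin[6] = 2×2 = 4 → [8, 22, 32, 32, 22, 12, 4]. Circular (length 4): y[0] = 2×4 + 4×2 + 4×2 + 2×3 = 30; y[1] = 2×3 + 4×4 + 4×2 + 2×2 = 34; y[2] = 2×2 + 4×3 + 4×4 + 2×2 = 36; y[3] = 2×2 + 4×2 + 4×3 + 2×4 = 32 → [30, 34, 36, 32]

Linear: [8, 22, 32, 32, 22, 12, 4], Circular: [30, 34, 36, 32]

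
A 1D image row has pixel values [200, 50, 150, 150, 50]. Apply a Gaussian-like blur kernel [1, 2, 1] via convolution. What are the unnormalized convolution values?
Convolve image row [200, 50, 150, 150, 50] with kernel [1, 2, 1]: y[0] = 200×1 = 200; y[1] = 200×2 + 50×1 = 450; y[2] = 200×1 + 50×2 + 150×1 = 450; y[3] = 50×1 + 150×2 + 150×1 = 500; y[4] = 150×1 + 150×2 + 50×1 = 500; y[5] = 150×1 + 50×2 = 250; y[6] = 50×1 = 50 → [200, 450, 450, 500, 500, 250, 50]. Normalization factor = sum(kernel) = 4.

[200, 450, 450, 500, 500, 250, 50]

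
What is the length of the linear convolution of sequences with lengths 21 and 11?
Linear/full convolution length: m + n - 1 = 21 + 11 - 1 = 31

31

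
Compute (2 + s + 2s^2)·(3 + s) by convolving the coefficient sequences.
Ascending coefficients: a = [2, 1, 2], b = [3, 1]. c[0] = 2×3 = 6; c[1] = 2×1 + 1×3 = 5; c[2] = 1×1 + 2×3 = 7; c[3] = 2×1 = 2. Result coefficients: [6, 5, 7, 2] → 6 + 5s + 7s^2 + 2s^3

6 + 5s + 7s^2 + 2s^3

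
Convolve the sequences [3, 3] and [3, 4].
y[0] = 3×3 = 9; y[1] = 3×4 + 3×3 = 21; y[2] = 3×4 = 12

[9, 21, 12]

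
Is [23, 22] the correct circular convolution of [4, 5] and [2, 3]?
Recompute circular convolution of [4, 5] and [2, 3]: y[0] = 4×2 + 5×3 = 23; y[1] = 4×3 + 5×2 = 22 → [23, 22]. Given [23, 22] matches, so answer: Yes

Yes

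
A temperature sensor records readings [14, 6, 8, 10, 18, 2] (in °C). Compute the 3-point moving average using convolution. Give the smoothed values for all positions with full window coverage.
3-point moving average kernel = [1, 1, 1]. Apply in 'valid' mode (full window coverage): avg[0] = (14 + 6 + 8) / 3 = 9.33; avg[1] = (6 + 8 + 10) / 3 = 8.0; avg[2] = (8 + 10 + 18) / 3 = 12.0; avg[3] = (10 + 18 + 2) / 3 = 10.0. Smoothed values: [9.33, 8.0, 12.0, 10.0]

[9.33, 8.0, 12.0, 10.0]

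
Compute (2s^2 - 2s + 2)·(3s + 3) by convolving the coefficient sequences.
Ascending coefficients: a = [2, -2, 2], b = [3, 3]. c[0] = 2×3 = 6; c[1] = 2×3 + -2×3 = 0; c[2] = -2×3 + 2×3 = 0; c[3] = 2×3 = 6. Result coefficients: [6, 0, 0, 6] → 6s^3 + 6

6s^3 + 6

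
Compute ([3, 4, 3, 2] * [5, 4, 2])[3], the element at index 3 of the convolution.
Use y[k] = Σ_i a[i]·b[k-i] at k=3. y[3] = 4×2 + 3×4 + 2×5 = 30

30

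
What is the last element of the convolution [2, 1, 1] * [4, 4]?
Use y[k] = Σ_i a[i]·b[k-i] at k=3. y[3] = 1×4 = 4

4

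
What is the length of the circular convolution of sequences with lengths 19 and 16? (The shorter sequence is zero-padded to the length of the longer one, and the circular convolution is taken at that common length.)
Circular convolution (zero-padding the shorter input) has length max(m, n) = max(19, 16) = 19

19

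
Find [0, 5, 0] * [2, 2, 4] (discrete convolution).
y[0] = 0×2 = 0; y[1] = 0×2 + 5×2 = 10; y[2] = 0×4 + 5×2 + 0×2 = 10; y[3] = 5×4 + 0×2 = 20; y[4] = 0×4 = 0

[0, 10, 10, 20, 0]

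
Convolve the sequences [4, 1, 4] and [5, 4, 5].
y[0] = 4×5 = 20; y[1] = 4×4 + 1×5 = 21; y[2] = 4×5 + 1×4 + 4×5 = 44; y[3] = 1×5 + 4×4 = 21; y[4] = 4×5 = 20

[20, 21, 44, 21, 20]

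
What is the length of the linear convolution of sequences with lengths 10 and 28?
Linear/full convolution length: m + n - 1 = 10 + 28 - 1 = 37

37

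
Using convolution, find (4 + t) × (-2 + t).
Ascending coefficients: a = [4, 1], b = [-2, 1]. c[0] = 4×-2 = -8; c[1] = 4×1 + 1×-2 = 2; c[2] = 1×1 = 1. Result coefficients: [-8, 2, 1] → -8 + 2t + t^2

-8 + 2t + t^2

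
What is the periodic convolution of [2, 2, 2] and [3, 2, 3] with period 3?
Use y[k] = Σ_j x[j]·h[(k-j) mod 3]. y[0] = 2×3 + 2×3 + 2×2 = 16; y[1] = 2×2 + 2×3 + 2×3 = 16; y[2] = 2×3 + 2×2 + 2×3 = 16. Result: [16, 16, 16]

[16, 16, 16]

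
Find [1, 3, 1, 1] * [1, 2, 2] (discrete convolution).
y[0] = 1×1 = 1; y[1] = 1×2 + 3×1 = 5; y[2] = 1×2 + 3×2 + 1×1 = 9; y[3] = 3×2 + 1×2 + 1×1 = 9; y[4] = 1×2 + 1×2 = 4; y[5] = 1×2 = 2

[1, 5, 9, 9, 4, 2]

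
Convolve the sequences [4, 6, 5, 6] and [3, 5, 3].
y[0] = 4×3 = 12; y[1] = 4×5 + 6×3 = 38; y[2] = 4×3 + 6×5 + 5×3 = 57; y[3] = 6×3 + 5×5 + 6×3 = 61; y[4] = 5×3 + 6×5 = 45; y[5] = 6×3 = 18

[12, 38, 57, 61, 45, 18]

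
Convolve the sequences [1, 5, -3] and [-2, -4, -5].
y[0] = 1×-2 = -2; y[1] = 1×-4 + 5×-2 = -14; y[2] = 1×-5 + 5×-4 + -3×-2 = -19; y[3] = 5×-5 + -3×-4 = -13; y[4] = -3×-5 = 15

[-2, -14, -19, -13, 15]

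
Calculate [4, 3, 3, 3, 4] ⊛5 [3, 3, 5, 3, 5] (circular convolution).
Use y[k] = Σ_j u[j]·v[(k-j) mod 5]. y[0] = 4×3 + 3×5 + 3×3 + 3×5 + 4×3 = 63; y[1] = 4×3 + 3×3 + 3×5 + 3×3 + 4×5 = 65; y[2] = 4×5 + 3×3 + 3×3 + 3×5 + 4×3 = 65; y[3] = 4×3 + 3×5 + 3×3 + 3×3 + 4×5 = 65; y[4] = 4×5 + 3×3 + 3×5 + 3×3 + 4×3 = 65. Result: [63, 65, 65, 65, 65]

[63, 65, 65, 65, 65]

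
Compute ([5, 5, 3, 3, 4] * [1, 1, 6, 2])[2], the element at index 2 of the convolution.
Use y[k] = Σ_i a[i]·b[k-i] at k=2. y[2] = 5×6 + 5×1 + 3×1 = 38

38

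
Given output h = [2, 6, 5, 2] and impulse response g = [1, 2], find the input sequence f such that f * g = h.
Deconvolve h=[2, 6, 5, 2] by g=[1, 2]. Since g[0]=1, solve forward: f[0] = h[0] / 1 = 2; f[1] = (h[1] - 2×2) / 1 = 2; f[2] = (h[2] - 2×2) / 1 = 1. So f = [2, 2, 1]. Check by forward convolution: h[0] = 2×1 = 2; h[1] = 2×2 + 2×1 = 6; h[2] = 2×2 + 1×1 = 5; h[3] = 1×2 = 2

[2, 2, 1]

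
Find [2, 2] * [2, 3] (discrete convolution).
y[0] = 2×2 = 4; y[1] = 2×3 + 2×2 = 10; y[2] = 2×3 = 6

[4, 10, 6]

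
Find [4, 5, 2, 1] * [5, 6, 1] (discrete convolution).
y[0] = 4×5 = 20; y[1] = 4×6 + 5×5 = 49; y[2] = 4×1 + 5×6 + 2×5 = 44; y[3] = 5×1 + 2×6 + 1×5 = 22; y[4] = 2×1 + 1×6 = 8; y[5] = 1×1 = 1

[20, 49, 44, 22, 8, 1]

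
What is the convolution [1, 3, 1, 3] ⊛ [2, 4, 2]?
y[0] = 1×2 = 2; y[1] = 1×4 + 3×2 = 10; y[2] = 1×2 + 3×4 + 1×2 = 16; y[3] = 3×2 + 1×4 + 3×2 = 16; y[4] = 1×2 + 3×4 = 14; y[5] = 3×2 = 6

[2, 10, 16, 16, 14, 6]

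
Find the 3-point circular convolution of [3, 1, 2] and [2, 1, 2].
Use y[k] = Σ_j f[j]·g[(k-j) mod 3]. y[0] = 3×2 + 1×2 + 2×1 = 10; y[1] = 3×1 + 1×2 + 2×2 = 9; y[2] = 3×2 + 1×1 + 2×2 = 11. Result: [10, 9, 11]

[10, 9, 11]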